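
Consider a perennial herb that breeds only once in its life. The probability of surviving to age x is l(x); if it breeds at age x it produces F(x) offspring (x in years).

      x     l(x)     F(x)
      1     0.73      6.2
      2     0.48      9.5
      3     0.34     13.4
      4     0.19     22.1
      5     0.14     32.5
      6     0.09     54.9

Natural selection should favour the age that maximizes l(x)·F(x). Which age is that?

Expected offspring if breeding at age x = l(x) × F(x):
  age 1: 0.73 × 6.2 = 4.526
  age 2: 0.48 × 9.5 = 4.560
  age 3: 0.34 × 13.4 = 4.556
  age 4: 0.19 × 22.1 = 4.199
  age 5: 0.14 × 32.5 = 4.550
  age 6: 0.09 × 54.9 = 4.941
Maximum at age 6 (4.941).

6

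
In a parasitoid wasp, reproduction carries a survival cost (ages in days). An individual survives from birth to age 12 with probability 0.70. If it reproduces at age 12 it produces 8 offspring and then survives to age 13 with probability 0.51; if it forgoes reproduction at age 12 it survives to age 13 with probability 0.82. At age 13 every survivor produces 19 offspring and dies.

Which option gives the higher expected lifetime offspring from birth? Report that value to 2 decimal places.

12.38

breed at age 12: R₀ = 0.70 × (8 + 0.51 × 19) = 0.70 × 17.6900 = 12.3830
delay to age 13: R₀ = 0.70 × (0.82 × 19) = 0.70 × 15.5800 = 10.9060
Higher: breed at age 12 (12.3830).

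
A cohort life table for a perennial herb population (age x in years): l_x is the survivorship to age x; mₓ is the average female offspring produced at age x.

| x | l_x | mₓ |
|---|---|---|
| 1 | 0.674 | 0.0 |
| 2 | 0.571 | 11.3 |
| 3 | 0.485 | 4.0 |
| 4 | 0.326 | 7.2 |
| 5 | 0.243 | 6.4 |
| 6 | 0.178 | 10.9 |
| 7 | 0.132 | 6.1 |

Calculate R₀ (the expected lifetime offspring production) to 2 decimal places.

15.04

R₀ = Σ l_x mₓ:
  age 1: 0.674 × 0.0 = 0.0000
  age 2: 0.571 × 11.3 = 6.4523
  age 3: 0.485 × 4.0 = 1.9400
  age 4: 0.326 × 7.2 = 2.3472
  age 5: 0.243 × 6.4 = 1.5552
  age 6: 0.178 × 10.9 = 1.9402
  age 7: 0.132 × 6.1 = 0.8052
R₀ = 0.0000 + 6.4523 + 1.9400 + 2.3472 + 1.5552 + 1.9402 + 0.8052 = 15.0401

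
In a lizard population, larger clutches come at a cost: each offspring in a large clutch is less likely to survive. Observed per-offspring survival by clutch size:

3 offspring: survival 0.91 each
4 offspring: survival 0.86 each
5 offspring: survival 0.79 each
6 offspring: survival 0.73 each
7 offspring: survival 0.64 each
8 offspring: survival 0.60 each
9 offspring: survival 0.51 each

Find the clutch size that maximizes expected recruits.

Expected recruits = c × s(c):
  c=3: 3 × 0.91 = 2.730
  c=4: 4 × 0.86 = 3.440
  c=5: 5 × 0.79 = 3.950
  c=6: 6 × 0.73 = 4.380
  c=7: 7 × 0.64 = 4.480
  c=8: 8 × 0.60 = 4.800
  c=9: 9 × 0.51 = 4.590
Maximum at c = 8 (4.800 recruits).

8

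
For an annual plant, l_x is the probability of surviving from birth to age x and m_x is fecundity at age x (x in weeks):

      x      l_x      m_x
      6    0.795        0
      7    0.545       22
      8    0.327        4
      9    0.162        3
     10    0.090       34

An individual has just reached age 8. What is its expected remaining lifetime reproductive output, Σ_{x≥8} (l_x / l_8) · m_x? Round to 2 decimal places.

14.84

l_8 = 0.327. Conditional survival from age 8 to x is l_x / l_8.
  x=8: (0.327/0.327) × 4 = 4.0000
  x=9: (0.162/0.327) × 3 = 1.4862
  x=10: (0.090/0.327) × 34 = 9.3578
Sum = 4.0000 + 1.4862 + 9.3578 = 14.8440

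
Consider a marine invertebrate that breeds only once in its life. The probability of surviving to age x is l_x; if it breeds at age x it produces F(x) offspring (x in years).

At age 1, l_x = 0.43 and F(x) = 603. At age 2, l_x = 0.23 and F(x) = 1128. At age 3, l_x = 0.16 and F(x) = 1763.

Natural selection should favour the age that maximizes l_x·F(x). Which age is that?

Expected offspring if breeding at age x = l_x × F(x):
  age 1: 0.43 × 603 = 259.290
  age 2: 0.23 × 1128 = 259.440
  age 3: 0.16 × 1763 = 282.080
Maximum at age 3 (282.080).

3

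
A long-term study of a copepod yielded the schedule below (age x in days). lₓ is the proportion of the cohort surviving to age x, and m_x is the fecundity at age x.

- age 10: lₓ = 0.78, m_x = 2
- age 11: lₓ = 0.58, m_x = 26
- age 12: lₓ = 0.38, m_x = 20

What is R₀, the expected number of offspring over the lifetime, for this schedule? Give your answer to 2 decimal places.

R₀ = Σ lₓ m_x:
  age 10: 0.78 × 2 = 1.5600
  age 11: 0.58 × 26 = 15.0800
  age 12: 0.38 × 20 = 7.6000
R₀ = 1.5600 + 15.0800 + 7.6000 = 24.2400

24.24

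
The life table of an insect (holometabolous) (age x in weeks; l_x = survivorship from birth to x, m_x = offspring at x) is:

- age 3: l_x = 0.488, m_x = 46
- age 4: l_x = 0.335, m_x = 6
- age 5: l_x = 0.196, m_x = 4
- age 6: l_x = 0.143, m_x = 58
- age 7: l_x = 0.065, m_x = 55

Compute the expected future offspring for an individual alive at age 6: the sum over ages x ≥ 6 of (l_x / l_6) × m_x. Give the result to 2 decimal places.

83.00

l_6 = 0.143. Conditional survival from age 6 to x is l_x / l_6.
  x=6: (0.143/0.143) × 58 = 58.0000
  x=7: (0.065/0.143) × 55 = 25.0000
Sum = 58.0000 + 25.0000 = 83.0000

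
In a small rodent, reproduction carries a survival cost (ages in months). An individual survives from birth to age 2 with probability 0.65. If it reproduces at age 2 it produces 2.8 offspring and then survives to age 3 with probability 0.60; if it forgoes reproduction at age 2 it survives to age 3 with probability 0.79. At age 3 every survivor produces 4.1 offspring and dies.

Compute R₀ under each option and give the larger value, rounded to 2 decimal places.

breed at age 2: R₀ = 0.65 × (2.8 + 0.60 × 4.1) = 0.65 × 5.2600 = 3.4190
delay to age 3: R₀ = 0.65 × (0.79 × 4.1) = 0.65 × 3.2390 = 2.1054
Higher: breed at age 2 (3.4190).

3.42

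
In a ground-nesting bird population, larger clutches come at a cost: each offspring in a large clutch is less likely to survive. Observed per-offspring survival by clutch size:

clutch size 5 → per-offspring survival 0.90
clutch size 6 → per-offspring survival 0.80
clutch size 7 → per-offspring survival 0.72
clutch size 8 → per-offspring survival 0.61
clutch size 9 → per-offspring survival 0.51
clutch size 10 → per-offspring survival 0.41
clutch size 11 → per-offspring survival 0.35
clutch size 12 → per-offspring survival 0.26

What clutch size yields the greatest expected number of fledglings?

7

Expected fledglings = c × s(c):
  c=5: 5 × 0.90 = 4.500
  c=6: 6 × 0.80 = 4.800
  c=7: 7 × 0.72 = 5.040
  c=8: 8 × 0.61 = 4.880
  c=9: 9 × 0.51 = 4.590
  c=10: 10 × 0.41 = 4.100
  c=11: 11 × 0.35 = 3.850
  c=12: 12 × 0.26 = 3.120
Maximum at c = 7 (5.040 fledglings).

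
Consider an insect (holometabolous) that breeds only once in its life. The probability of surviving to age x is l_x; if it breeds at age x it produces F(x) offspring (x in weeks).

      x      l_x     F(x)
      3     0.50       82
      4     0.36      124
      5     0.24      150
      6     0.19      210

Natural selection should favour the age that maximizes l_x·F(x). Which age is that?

Expected offspring if breeding at age x = l_x × F(x):
  age 3: 0.50 × 82 = 41.000
  age 4: 0.36 × 124 = 44.640
  age 5: 0.24 × 150 = 36.000
  age 6: 0.19 × 210 = 39.900
Maximum at age 4 (44.640).

4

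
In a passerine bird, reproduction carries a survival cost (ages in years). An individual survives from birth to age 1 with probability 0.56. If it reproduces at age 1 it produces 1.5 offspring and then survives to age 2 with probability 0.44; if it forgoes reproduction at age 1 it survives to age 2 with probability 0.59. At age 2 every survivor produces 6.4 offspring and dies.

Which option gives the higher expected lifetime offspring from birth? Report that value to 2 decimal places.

breed at age 1: R₀ = 0.56 × (1.5 + 0.44 × 6.4) = 0.56 × 4.3160 = 2.4170
delay to age 2: R₀ = 0.56 × (0.59 × 6.4) = 0.56 × 3.7760 = 2.1146
Higher: breed at age 1 (2.4170).

2.42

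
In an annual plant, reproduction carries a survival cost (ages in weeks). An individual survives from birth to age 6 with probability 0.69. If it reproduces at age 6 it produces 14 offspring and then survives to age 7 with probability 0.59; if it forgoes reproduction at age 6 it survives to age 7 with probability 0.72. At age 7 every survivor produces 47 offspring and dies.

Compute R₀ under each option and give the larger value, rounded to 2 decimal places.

28.79

breed at age 6: R₀ = 0.69 × (14 + 0.59 × 47) = 0.69 × 41.7300 = 28.7937
delay to age 7: R₀ = 0.69 × (0.72 × 47) = 0.69 × 33.8400 = 23.3496
Higher: breed at age 6 (28.7937).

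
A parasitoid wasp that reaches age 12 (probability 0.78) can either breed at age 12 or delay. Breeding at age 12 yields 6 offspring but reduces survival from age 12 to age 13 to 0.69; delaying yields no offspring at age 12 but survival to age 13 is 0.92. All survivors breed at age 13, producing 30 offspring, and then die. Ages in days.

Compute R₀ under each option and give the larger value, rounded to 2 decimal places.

breed at age 12: R₀ = 0.78 × (6 + 0.69 × 30) = 0.78 × 26.7000 = 20.8260
delay to age 13: R₀ = 0.78 × (0.92 × 30) = 0.78 × 27.6000 = 21.5280
Higher: delay to age 13 (21.5280).

21.53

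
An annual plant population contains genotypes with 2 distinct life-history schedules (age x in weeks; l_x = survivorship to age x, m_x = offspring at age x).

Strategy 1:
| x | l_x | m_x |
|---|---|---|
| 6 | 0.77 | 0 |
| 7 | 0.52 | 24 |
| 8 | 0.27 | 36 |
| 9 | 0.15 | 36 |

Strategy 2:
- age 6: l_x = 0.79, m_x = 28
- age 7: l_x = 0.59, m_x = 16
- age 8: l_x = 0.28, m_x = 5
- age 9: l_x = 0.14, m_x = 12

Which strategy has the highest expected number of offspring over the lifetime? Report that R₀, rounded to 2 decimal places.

Strategy 1: R₀ = 0.77×0 + 0.52×24 + 0.27×36 + 0.15×36 = 27.6000
Strategy 2: R₀ = 0.79×28 + 0.59×16 + 0.28×5 + 0.14×12 = 34.6400
Highest R₀: strategy 2 with 34.6400.

34.64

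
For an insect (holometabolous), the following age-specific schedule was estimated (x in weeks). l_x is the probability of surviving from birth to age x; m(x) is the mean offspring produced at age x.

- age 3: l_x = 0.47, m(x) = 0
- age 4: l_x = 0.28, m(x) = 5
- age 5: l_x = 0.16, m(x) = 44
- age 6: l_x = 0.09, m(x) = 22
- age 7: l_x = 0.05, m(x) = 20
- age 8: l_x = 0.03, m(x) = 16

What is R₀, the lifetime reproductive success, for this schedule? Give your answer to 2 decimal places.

11.90

R₀ = Σ l_x m(x):
  age 3: 0.47 × 0 = 0.0000
  age 4: 0.28 × 5 = 1.4000
  age 5: 0.16 × 44 = 7.0400
  age 6: 0.09 × 22 = 1.9800
  age 7: 0.05 × 20 = 1.0000
  age 8: 0.03 × 16 = 0.4800
R₀ = 0.0000 + 1.4000 + 7.0400 + 1.9800 + 1.0000 + 0.4800 = 11.9000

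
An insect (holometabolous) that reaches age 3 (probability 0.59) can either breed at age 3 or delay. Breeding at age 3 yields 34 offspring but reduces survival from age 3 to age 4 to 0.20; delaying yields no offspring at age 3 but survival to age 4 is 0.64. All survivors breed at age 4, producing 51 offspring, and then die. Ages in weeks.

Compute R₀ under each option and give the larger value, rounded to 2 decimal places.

26.08

breed at age 3: R₀ = 0.59 × (34 + 0.20 × 51) = 0.59 × 44.2000 = 26.0780
delay to age 4: R₀ = 0.59 × (0.64 × 51) = 0.59 × 32.6400 = 19.2576
Higher: breed at age 3 (26.0780).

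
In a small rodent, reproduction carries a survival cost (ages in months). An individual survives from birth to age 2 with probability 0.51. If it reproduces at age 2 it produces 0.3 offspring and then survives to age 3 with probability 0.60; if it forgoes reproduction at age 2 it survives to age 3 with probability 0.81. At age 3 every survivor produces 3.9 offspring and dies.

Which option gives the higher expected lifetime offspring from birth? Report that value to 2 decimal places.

1.61

breed at age 2: R₀ = 0.51 × (0.3 + 0.60 × 3.9) = 0.51 × 2.6400 = 1.3464
delay to age 3: R₀ = 0.51 × (0.81 × 3.9) = 0.51 × 3.1590 = 1.6111
Higher: delay to age 3 (1.6111).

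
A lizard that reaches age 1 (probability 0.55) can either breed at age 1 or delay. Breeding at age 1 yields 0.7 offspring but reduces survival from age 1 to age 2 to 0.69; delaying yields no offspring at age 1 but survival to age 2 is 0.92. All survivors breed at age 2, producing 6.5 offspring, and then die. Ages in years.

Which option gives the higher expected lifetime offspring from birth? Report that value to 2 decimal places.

3.29

breed at age 1: R₀ = 0.55 × (0.7 + 0.69 × 6.5) = 0.55 × 5.1850 = 2.8518
delay to age 2: R₀ = 0.55 × (0.92 × 6.5) = 0.55 × 5.9800 = 3.2890
Higher: delay to age 2 (3.2890).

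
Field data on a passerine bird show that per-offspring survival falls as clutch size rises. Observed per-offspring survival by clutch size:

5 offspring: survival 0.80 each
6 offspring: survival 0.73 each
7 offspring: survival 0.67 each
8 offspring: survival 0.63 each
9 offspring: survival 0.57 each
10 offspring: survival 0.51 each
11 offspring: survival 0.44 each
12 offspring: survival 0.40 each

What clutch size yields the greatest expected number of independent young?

9

Expected independent young = c × s(c):
  c=5: 5 × 0.80 = 4.000
  c=6: 6 × 0.73 = 4.380
  c=7: 7 × 0.67 = 4.690
  c=8: 8 × 0.63 = 5.040
  c=9: 9 × 0.57 = 5.130
  c=10: 10 × 0.51 = 5.100
  c=11: 11 × 0.44 = 4.840
  c=12: 12 × 0.40 = 4.800
Maximum at c = 9 (5.130 independent young).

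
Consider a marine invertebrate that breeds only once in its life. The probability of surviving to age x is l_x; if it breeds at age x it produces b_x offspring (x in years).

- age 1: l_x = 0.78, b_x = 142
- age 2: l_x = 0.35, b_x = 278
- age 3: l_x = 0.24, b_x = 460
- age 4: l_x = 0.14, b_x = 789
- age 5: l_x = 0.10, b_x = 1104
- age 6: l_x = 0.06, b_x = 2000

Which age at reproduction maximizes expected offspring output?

Expected offspring if breeding at age x = l_x × b_x:
  age 1: 0.78 × 142 = 110.760
  age 2: 0.35 × 278 = 97.300
  age 3: 0.24 × 460 = 110.400
  age 4: 0.14 × 789 = 110.460
  age 5: 0.10 × 1104 = 110.400
  age 6: 0.06 × 2000 = 120.000
Maximum at age 6 (120.000).

6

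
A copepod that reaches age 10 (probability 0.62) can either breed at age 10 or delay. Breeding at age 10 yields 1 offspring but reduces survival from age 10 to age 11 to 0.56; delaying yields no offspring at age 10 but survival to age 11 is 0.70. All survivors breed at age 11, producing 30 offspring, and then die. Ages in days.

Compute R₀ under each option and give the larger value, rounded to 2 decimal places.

breed at age 10: R₀ = 0.62 × (1 + 0.56 × 30) = 0.62 × 17.8000 = 11.0360
delay to age 11: R₀ = 0.62 × (0.70 × 30) = 0.62 × 21.0000 = 13.0200
Higher: delay to age 11 (13.0200).

13.02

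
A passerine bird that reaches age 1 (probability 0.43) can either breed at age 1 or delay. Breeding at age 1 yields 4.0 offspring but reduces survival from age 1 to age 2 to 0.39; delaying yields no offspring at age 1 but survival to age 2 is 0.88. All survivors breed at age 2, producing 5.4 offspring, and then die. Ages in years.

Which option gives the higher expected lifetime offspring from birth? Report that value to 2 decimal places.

2.63

breed at age 1: R₀ = 0.43 × (4.0 + 0.39 × 5.4) = 0.43 × 6.1060 = 2.6256
delay to age 2: R₀ = 0.43 × (0.88 × 5.4) = 0.43 × 4.7520 = 2.0434
Higher: breed at age 1 (2.6256).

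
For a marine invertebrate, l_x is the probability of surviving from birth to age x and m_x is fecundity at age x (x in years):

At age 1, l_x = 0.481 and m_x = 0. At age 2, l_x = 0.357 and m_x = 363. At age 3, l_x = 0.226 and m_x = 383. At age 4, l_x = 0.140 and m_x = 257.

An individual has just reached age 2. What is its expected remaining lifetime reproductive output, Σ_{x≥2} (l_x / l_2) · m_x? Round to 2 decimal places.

706.24

l_2 = 0.357. Conditional survival from age 2 to x is l_x / l_2.
  x=2: (0.357/0.357) × 363 = 363.0000
  x=3: (0.226/0.357) × 383 = 242.4594
  x=4: (0.140/0.357) × 257 = 100.7843
Sum = 363.0000 + 242.4594 + 100.7843 = 706.2437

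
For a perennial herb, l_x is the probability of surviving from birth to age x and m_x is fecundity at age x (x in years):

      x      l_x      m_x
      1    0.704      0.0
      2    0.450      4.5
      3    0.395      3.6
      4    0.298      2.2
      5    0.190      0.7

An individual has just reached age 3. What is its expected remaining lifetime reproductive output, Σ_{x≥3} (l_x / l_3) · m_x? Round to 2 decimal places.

l_3 = 0.395. Conditional survival from age 3 to x is l_x / l_3.
  x=3: (0.395/0.395) × 3.6 = 3.6000
  x=4: (0.298/0.395) × 2.2 = 1.6597
  x=5: (0.190/0.395) × 0.7 = 0.3367
Sum = 3.6000 + 1.6597 + 0.3367 = 5.5965

5.60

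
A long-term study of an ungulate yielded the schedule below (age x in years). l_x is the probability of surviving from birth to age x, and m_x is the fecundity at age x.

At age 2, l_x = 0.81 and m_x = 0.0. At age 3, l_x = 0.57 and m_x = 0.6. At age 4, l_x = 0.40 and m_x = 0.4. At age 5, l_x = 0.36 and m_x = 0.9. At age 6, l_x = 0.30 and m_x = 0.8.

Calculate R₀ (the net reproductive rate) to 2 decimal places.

1.07

R₀ = Σ l_x m_x:
  age 2: 0.81 × 0.0 = 0.0000
  age 3: 0.57 × 0.6 = 0.3420
  age 4: 0.40 × 0.4 = 0.1600
  age 5: 0.36 × 0.9 = 0.3240
  age 6: 0.30 × 0.8 = 0.2400
R₀ = 0.0000 + 0.3420 + 0.1600 + 0.3240 + 0.2400 = 1.0660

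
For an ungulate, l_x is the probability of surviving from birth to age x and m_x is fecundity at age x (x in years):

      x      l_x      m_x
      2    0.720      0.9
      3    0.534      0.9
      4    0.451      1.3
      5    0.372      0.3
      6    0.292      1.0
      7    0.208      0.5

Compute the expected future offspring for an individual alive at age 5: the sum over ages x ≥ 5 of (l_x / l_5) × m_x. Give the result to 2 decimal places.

l_5 = 0.372. Conditional survival from age 5 to x is l_x / l_5.
  x=5: (0.372/0.372) × 0.3 = 0.3000
  x=6: (0.292/0.372) × 1.0 = 0.7849
  x=7: (0.208/0.372) × 0.5 = 0.2796
Sum = 0.3000 + 0.7849 + 0.2796 = 1.3645

1.36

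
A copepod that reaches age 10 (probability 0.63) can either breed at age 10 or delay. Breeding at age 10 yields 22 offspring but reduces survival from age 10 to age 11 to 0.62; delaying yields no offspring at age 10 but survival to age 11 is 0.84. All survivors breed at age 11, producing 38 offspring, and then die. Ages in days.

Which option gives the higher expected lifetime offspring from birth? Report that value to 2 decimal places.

breed at age 10: R₀ = 0.63 × (22 + 0.62 × 38) = 0.63 × 45.5600 = 28.7028
delay to age 11: R₀ = 0.63 × (0.84 × 38) = 0.63 × 31.9200 = 20.1096
Higher: breed at age 10 (28.7028).

28.70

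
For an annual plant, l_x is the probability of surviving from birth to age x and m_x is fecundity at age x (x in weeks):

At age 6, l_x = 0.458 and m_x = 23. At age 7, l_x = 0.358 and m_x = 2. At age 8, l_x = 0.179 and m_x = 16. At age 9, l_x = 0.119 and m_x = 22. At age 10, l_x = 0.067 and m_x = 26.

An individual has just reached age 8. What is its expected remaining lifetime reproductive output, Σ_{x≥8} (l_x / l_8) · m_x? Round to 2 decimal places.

l_8 = 0.179. Conditional survival from age 8 to x is l_x / l_8.
  x=8: (0.179/0.179) × 16 = 16.0000
  x=9: (0.119/0.179) × 22 = 14.6257
  x=10: (0.067/0.179) × 26 = 9.7318
Sum = 16.0000 + 14.6257 + 9.7318 = 40.3575

40.36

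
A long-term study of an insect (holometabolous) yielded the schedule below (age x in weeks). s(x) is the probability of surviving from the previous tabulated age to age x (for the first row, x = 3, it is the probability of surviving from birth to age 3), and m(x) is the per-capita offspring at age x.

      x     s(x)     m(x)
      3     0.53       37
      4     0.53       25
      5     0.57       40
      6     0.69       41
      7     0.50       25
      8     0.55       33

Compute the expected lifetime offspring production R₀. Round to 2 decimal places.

39.95

Survivorship from birth: l_x = s_3·s_4·…·s_x.
  l_3 = 0.53000
  l_4 = 0.28090
  l_5 = 0.16011
  l_6 = 0.11048
  l_7 = 0.05524
  l_8 = 0.03038
R₀ = Σ l_x m(x):
  age 3: 0.53000 × 37 = 19.6100
  age 4: 0.28090 × 25 = 7.0225
  age 5: 0.16011 × 40 = 6.4044
  age 6: 0.11048 × 41 = 4.5297
  age 7: 0.05524 × 25 = 1.3810
  age 8: 0.03038 × 33 = 1.0025
R₀ = 19.6100 + 7.0225 + 6.4044 + 4.5297 + 1.3810 + 1.0025 = 39.9501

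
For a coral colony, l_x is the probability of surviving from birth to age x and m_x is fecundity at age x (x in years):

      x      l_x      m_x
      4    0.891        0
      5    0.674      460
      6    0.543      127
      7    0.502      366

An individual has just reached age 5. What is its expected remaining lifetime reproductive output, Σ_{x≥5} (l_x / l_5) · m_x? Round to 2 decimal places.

l_5 = 0.674. Conditional survival from age 5 to x is l_x / l_5.
  x=5: (0.674/0.674) × 460 = 460.0000
  x=6: (0.543/0.674) × 127 = 102.3160
  x=7: (0.502/0.674) × 366 = 272.5994
Sum = 460.0000 + 102.3160 + 272.5994 = 834.9154

834.92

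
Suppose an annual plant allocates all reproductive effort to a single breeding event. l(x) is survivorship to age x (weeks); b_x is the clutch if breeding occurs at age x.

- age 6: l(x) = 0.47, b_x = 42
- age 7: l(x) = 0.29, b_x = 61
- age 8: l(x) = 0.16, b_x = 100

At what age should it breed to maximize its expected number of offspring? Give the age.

Expected offspring if breeding at age x = l(x) × b_x:
  age 6: 0.47 × 42 = 19.740
  age 7: 0.29 × 61 = 17.690
  age 8: 0.16 × 100 = 16.000
Maximum at age 6 (19.740).

6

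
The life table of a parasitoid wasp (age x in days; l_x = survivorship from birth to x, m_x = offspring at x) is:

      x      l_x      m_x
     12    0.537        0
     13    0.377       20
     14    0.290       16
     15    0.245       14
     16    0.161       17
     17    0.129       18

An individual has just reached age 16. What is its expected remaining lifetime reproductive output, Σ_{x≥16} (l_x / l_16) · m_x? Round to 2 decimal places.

l_16 = 0.161. Conditional survival from age 16 to x is l_x / l_16.
  x=16: (0.161/0.161) × 17 = 17.0000
  x=17: (0.129/0.161) × 18 = 14.4224
Sum = 17.0000 + 14.4224 = 31.4224

31.42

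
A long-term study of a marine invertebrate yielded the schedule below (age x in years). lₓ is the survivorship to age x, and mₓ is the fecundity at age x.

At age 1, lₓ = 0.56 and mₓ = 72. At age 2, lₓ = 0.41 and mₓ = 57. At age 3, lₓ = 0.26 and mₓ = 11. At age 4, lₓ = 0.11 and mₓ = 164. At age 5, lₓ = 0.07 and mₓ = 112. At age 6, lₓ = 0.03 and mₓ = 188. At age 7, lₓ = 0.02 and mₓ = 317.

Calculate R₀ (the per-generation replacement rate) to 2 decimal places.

R₀ = Σ lₓ mₓ:
  age 1: 0.56 × 72 = 40.3200
  age 2: 0.41 × 57 = 23.3700
  age 3: 0.26 × 11 = 2.8600
  age 4: 0.11 × 164 = 18.0400
  age 5: 0.07 × 112 = 7.8400
  age 6: 0.03 × 188 = 5.6400
  age 7: 0.02 × 317 = 6.3400
R₀ = 40.3200 + 23.3700 + 2.8600 + 18.0400 + 7.8400 + 5.6400 + 6.3400 = 104.4100

104.41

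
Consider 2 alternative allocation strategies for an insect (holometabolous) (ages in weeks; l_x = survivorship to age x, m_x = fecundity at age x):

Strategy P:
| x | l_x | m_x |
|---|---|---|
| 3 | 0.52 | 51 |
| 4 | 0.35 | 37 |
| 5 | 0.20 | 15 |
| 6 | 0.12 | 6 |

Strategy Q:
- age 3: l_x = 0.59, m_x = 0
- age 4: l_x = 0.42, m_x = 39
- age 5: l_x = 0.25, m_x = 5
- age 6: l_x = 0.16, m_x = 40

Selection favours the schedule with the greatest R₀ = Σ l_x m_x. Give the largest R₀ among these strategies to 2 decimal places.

Strategy P: R₀ = 0.52×51 + 0.35×37 + 0.20×15 + 0.12×6 = 43.1900
Strategy Q: R₀ = 0.59×0 + 0.42×39 + 0.25×5 + 0.16×40 = 24.0300
Highest R₀: strategy P with 43.1900.

43.19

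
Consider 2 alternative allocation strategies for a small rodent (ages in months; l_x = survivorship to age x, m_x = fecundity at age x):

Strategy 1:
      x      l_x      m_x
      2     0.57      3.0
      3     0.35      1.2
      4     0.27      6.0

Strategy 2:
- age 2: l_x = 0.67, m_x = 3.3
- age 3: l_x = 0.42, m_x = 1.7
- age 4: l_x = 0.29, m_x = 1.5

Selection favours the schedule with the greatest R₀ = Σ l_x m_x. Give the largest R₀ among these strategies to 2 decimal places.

Strategy 1: R₀ = 0.57×3.0 + 0.35×1.2 + 0.27×6.0 = 3.7500
Strategy 2: R₀ = 0.67×3.3 + 0.42×1.7 + 0.29×1.5 = 3.3600
Highest R₀: strategy 1 with 3.7500.

3.75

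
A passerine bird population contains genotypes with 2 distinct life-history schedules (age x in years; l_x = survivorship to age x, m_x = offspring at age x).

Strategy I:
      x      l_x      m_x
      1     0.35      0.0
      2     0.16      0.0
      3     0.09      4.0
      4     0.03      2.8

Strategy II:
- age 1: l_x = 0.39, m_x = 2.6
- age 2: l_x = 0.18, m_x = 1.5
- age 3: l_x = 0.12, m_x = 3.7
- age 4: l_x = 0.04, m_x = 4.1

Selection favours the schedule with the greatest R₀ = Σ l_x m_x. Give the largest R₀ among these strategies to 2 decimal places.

1.89

Strategy I: R₀ = 0.35×0.0 + 0.16×0.0 + 0.09×4.0 + 0.03×2.8 = 0.4440
Strategy II: R₀ = 0.39×2.6 + 0.18×1.5 + 0.12×3.7 + 0.04×4.1 = 1.8920
Highest R₀: strategy II with 1.8920.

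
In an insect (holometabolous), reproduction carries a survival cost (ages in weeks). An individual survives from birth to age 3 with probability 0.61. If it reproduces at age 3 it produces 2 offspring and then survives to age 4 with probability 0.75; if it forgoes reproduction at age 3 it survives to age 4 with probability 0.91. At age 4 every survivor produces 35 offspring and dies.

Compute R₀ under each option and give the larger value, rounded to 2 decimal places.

19.43

breed at age 3: R₀ = 0.61 × (2 + 0.75 × 35) = 0.61 × 28.2500 = 17.2325
delay to age 4: R₀ = 0.61 × (0.91 × 35) = 0.61 × 31.8500 = 19.4285
Higher: delay to age 4 (19.4285).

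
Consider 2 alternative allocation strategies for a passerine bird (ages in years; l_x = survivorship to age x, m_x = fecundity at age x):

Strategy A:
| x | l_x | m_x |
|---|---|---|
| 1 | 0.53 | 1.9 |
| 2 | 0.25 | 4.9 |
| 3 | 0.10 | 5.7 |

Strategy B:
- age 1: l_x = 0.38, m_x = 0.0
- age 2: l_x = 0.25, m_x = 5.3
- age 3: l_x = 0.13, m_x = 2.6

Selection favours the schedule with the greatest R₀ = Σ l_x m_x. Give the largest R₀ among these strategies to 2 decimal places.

Strategy A: R₀ = 0.53×1.9 + 0.25×4.9 + 0.10×5.7 = 2.8020
Strategy B: R₀ = 0.38×0.0 + 0.25×5.3 + 0.13×2.6 = 1.6630
Highest R₀: strategy A with 2.8020.

2.80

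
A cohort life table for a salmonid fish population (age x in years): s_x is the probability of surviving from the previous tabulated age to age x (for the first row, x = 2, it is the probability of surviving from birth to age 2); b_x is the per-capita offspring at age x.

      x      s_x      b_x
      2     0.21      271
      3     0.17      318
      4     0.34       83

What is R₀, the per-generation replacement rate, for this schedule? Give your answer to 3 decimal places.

69.270

Survivorship from birth: l_x = s_2·s_3·…·s_x.
  l_2 = 0.21000
  l_3 = 0.03570
  l_4 = 0.01214
R₀ = Σ l_x b_x:
  age 2: 0.21000 × 271 = 56.9100
  age 3: 0.03570 × 318 = 11.3526
  age 4: 0.01214 × 83 = 1.0076
R₀ = 56.9100 + 11.3526 + 1.0076 = 69.2702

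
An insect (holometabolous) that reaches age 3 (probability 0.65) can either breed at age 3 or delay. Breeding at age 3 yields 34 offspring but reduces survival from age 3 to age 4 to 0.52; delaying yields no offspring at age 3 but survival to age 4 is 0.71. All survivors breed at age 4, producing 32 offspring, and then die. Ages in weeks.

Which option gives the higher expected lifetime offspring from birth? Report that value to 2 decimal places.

32.92

breed at age 3: R₀ = 0.65 × (34 + 0.52 × 32) = 0.65 × 50.6400 = 32.9160
delay to age 4: R₀ = 0.65 × (0.71 × 32) = 0.65 × 22.7200 = 14.7680
Higher: breed at age 3 (32.9160).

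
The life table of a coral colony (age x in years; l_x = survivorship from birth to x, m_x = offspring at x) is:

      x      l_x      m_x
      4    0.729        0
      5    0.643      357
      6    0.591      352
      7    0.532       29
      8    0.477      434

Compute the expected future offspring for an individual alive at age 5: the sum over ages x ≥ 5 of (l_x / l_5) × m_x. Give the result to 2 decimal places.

l_5 = 0.643. Conditional survival from age 5 to x is l_x / l_5.
  x=5: (0.643/0.643) × 357 = 357.0000
  x=6: (0.591/0.643) × 352 = 323.5334
  x=7: (0.532/0.643) × 29 = 23.9938
  x=8: (0.477/0.643) × 434 = 321.9565
Sum = 357.0000 + 323.5334 + 23.9938 + 321.9565 = 1026.4837

1026.48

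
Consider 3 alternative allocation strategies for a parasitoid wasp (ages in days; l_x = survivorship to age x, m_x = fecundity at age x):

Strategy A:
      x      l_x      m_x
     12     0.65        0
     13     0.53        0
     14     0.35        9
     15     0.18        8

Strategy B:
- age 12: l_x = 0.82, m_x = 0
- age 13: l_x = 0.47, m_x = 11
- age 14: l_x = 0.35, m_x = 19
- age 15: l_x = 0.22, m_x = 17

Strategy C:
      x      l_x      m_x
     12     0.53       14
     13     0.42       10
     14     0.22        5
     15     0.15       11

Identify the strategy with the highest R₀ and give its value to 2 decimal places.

15.56

Strategy A: R₀ = 0.65×0 + 0.53×0 + 0.35×9 + 0.18×8 = 4.5900
Strategy B: R₀ = 0.82×0 + 0.47×11 + 0.35×19 + 0.22×17 = 15.5600
Strategy C: R₀ = 0.53×14 + 0.42×10 + 0.22×5 + 0.15×11 = 14.3700
Highest R₀: strategy B with 15.5600.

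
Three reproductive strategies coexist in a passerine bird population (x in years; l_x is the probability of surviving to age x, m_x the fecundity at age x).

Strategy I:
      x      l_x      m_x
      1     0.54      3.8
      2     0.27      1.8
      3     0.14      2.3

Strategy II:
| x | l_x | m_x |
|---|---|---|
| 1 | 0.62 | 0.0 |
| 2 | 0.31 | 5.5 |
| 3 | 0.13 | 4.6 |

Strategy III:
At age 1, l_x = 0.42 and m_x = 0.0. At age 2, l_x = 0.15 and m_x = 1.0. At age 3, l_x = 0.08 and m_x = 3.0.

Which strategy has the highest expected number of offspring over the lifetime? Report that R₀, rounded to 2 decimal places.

2.86

Strategy I: R₀ = 0.54×3.8 + 0.27×1.8 + 0.14×2.3 = 2.8600
Strategy II: R₀ = 0.62×0.0 + 0.31×5.5 + 0.13×4.6 = 2.3030
Strategy III: R₀ = 0.42×0.0 + 0.15×1.0 + 0.08×3.0 = 0.3900
Highest R₀: strategy I with 2.8600.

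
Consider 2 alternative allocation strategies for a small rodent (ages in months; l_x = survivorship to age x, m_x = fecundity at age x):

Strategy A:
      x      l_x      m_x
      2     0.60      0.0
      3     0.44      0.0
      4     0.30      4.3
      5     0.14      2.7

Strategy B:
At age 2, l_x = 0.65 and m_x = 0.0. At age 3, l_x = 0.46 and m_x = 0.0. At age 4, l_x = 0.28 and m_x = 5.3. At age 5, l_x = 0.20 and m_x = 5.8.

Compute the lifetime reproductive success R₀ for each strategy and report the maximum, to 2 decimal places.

2.64

Strategy A: R₀ = 0.60×0.0 + 0.44×0.0 + 0.30×4.3 + 0.14×2.7 = 1.6680
Strategy B: R₀ = 0.65×0.0 + 0.46×0.0 + 0.28×5.3 + 0.20×5.8 = 2.6440
Highest R₀: strategy B with 2.6440.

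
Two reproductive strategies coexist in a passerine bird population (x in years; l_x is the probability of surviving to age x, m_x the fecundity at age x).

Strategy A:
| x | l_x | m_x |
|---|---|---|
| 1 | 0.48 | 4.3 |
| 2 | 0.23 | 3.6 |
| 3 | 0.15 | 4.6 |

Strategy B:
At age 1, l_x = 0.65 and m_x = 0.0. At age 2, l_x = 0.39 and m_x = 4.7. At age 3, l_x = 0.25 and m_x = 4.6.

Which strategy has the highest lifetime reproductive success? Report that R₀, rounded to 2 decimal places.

3.58

Strategy A: R₀ = 0.48×4.3 + 0.23×3.6 + 0.15×4.6 = 3.5820
Strategy B: R₀ = 0.65×0.0 + 0.39×4.7 + 0.25×4.6 = 2.9830
Highest R₀: strategy A with 3.5820.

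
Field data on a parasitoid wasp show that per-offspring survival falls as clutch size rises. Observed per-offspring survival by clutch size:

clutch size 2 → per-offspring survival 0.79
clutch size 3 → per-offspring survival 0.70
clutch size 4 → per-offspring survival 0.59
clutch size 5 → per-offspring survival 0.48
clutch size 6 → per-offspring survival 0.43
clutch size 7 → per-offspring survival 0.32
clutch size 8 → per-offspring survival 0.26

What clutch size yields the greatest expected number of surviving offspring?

Expected surviving offspring = c × s(c):
  c=2: 2 × 0.79 = 1.580
  c=3: 3 × 0.70 = 2.100
  c=4: 4 × 0.59 = 2.360
  c=5: 5 × 0.48 = 2.400
  c=6: 6 × 0.43 = 2.580
  c=7: 7 × 0.32 = 2.240
  c=8: 8 × 0.26 = 2.080
Maximum at c = 6 (2.580 surviving offspring).

6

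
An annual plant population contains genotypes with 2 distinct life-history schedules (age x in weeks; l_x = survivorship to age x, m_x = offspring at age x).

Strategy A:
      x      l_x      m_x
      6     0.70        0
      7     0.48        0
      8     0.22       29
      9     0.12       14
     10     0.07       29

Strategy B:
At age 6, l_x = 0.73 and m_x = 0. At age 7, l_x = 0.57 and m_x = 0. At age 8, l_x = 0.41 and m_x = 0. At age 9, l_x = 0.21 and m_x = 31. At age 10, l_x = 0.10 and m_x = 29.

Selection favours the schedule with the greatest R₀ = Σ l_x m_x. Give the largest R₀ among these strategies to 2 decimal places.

10.09

Strategy A: R₀ = 0.70×0 + 0.48×0 + 0.22×29 + 0.12×14 + 0.07×29 = 10.0900
Strategy B: R₀ = 0.73×0 + 0.57×0 + 0.41×0 + 0.21×31 + 0.10×29 = 9.4100
Highest R₀: strategy A with 10.0900.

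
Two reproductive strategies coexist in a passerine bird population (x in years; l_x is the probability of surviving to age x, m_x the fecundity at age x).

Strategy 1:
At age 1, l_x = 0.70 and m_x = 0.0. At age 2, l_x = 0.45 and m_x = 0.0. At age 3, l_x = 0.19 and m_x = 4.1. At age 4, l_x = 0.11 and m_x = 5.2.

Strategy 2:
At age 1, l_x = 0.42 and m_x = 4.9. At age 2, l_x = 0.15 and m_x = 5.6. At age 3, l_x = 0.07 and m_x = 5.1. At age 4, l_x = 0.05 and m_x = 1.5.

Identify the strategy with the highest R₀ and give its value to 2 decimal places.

Strategy 1: R₀ = 0.70×0.0 + 0.45×0.0 + 0.19×4.1 + 0.11×5.2 = 1.3510
Strategy 2: R₀ = 0.42×4.9 + 0.15×5.6 + 0.07×5.1 + 0.05×1.5 = 3.3300
Highest R₀: strategy 2 with 3.3300.

3.33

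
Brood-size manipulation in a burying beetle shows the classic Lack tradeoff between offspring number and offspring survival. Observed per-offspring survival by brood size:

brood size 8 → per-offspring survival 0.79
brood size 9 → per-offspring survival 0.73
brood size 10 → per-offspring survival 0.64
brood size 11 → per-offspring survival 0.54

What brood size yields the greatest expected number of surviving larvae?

Expected surviving larvae = c × s(c):
  c=8: 8 × 0.79 = 6.320
  c=9: 9 × 0.73 = 6.570
  c=10: 10 × 0.64 = 6.400
  c=11: 11 × 0.54 = 5.940
Maximum at c = 9 (6.570 surviving larvae).

9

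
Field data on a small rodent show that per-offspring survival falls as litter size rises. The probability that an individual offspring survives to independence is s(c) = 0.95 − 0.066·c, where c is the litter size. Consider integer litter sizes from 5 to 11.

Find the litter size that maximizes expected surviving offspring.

7

Expected surviving offspring = c × s(c):
  c=5: 5 × 0.620 = 3.100
  c=6: 6 × 0.554 = 3.324
  c=7: 7 × 0.488 = 3.416
  c=8: 8 × 0.422 = 3.376
  c=9: 9 × 0.356 = 3.204
  c=10: 10 × 0.290 = 2.900
  c=11: 11 × 0.224 = 2.464
Maximum at c = 7 (3.416 surviving offspring).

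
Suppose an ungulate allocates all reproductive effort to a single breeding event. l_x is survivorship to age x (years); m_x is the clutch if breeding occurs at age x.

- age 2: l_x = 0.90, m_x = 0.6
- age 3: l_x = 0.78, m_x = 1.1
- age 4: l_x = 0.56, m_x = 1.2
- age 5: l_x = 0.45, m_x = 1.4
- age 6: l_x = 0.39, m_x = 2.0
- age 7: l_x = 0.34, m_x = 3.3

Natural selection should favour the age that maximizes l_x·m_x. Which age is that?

7

Expected offspring if breeding at age x = l_x × m_x:
  age 2: 0.90 × 0.6 = 0.540
  age 3: 0.78 × 1.1 = 0.858
  age 4: 0.56 × 1.2 = 0.672
  age 5: 0.45 × 1.4 = 0.630
  age 6: 0.39 × 2.0 = 0.780
  age 7: 0.34 × 3.3 = 1.122
Maximum at age 7 (1.122).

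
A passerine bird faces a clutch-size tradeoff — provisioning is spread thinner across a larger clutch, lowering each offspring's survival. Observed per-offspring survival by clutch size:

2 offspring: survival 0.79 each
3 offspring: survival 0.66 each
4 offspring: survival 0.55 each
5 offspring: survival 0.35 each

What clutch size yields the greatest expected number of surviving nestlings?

4

Expected surviving nestlings = c × s(c):
  c=2: 2 × 0.79 = 1.580
  c=3: 3 × 0.66 = 1.980
  c=4: 4 × 0.55 = 2.200
  c=5: 5 × 0.35 = 1.750
Maximum at c = 4 (2.200 surviving nestlings).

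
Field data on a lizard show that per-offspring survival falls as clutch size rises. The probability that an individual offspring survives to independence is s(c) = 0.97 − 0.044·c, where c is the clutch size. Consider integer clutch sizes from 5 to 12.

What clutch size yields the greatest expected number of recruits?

Expected recruits = c × s(c):
  c=5: 5 × 0.750 = 3.750
  c=6: 6 × 0.706 = 4.236
  c=7: 7 × 0.662 = 4.634
  c=8: 8 × 0.618 = 4.944
  c=9: 9 × 0.574 = 5.166
  c=10: 10 × 0.530 = 5.300
  c=11: 11 × 0.486 = 5.346
  c=12: 12 × 0.442 = 5.304
Maximum at c = 11 (5.346 recruits).

11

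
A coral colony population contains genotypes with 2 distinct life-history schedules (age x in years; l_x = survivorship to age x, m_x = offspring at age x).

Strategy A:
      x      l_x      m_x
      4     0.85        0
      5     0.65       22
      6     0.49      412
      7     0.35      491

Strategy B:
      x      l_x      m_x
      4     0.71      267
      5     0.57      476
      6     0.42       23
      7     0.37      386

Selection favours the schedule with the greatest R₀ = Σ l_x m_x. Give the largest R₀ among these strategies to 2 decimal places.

613.37

Strategy A: R₀ = 0.85×0 + 0.65×22 + 0.49×412 + 0.35×491 = 388.0300
Strategy B: R₀ = 0.71×267 + 0.57×476 + 0.42×23 + 0.37×386 = 613.3700
Highest R₀: strategy B with 613.3700.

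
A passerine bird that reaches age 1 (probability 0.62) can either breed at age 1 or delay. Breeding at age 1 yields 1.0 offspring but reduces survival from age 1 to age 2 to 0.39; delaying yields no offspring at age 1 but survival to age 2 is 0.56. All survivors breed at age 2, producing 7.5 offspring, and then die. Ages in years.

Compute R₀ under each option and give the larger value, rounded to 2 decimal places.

breed at age 1: R₀ = 0.62 × (1.0 + 0.39 × 7.5) = 0.62 × 3.9250 = 2.4335
delay to age 2: R₀ = 0.62 × (0.56 × 7.5) = 0.62 × 4.2000 = 2.6040
Higher: delay to age 2 (2.6040).

2.60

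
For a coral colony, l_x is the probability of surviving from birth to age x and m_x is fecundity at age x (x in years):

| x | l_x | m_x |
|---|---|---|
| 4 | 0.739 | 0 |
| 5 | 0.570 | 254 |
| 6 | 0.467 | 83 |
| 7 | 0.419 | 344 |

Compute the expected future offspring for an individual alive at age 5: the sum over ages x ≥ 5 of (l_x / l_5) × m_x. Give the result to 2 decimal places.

l_5 = 0.570. Conditional survival from age 5 to x is l_x / l_5.
  x=5: (0.570/0.570) × 254 = 254.0000
  x=6: (0.467/0.570) × 83 = 68.0018
  x=7: (0.419/0.570) × 344 = 252.8702
Sum = 254.0000 + 68.0018 + 252.8702 = 574.8719

574.87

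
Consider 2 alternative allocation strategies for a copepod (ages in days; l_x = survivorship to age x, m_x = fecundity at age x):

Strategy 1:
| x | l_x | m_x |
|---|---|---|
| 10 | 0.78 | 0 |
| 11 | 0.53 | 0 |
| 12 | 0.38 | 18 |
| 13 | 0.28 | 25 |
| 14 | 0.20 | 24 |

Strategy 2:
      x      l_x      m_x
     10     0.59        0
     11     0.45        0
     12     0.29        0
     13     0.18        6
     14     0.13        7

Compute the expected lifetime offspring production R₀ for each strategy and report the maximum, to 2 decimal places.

18.64

Strategy 1: R₀ = 0.78×0 + 0.53×0 + 0.38×18 + 0.28×25 + 0.20×24 = 18.6400
Strategy 2: R₀ = 0.59×0 + 0.45×0 + 0.29×0 + 0.18×6 + 0.13×7 = 1.9900
Highest R₀: strategy 1 with 18.6400.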